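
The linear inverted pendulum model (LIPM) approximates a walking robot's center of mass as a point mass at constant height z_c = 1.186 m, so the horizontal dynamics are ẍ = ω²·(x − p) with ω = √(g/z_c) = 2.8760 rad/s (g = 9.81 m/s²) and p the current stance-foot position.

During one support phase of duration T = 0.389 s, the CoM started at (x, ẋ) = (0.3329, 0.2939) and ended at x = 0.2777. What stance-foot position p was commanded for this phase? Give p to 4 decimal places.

ωT = 2.8760·0.389 = 1.118764; cosh(ωT) = 1.693876, sinh(ωT) = 1.367193
x(T) = p + (x₀−p)·cosh(ωT) + (ẋ₀/ω)·sinh(ωT) ⇒ p·(1 − cosh) = x(T) − x₀·cosh − (ẋ₀/ω)·sinh
numerator   = 0.2777 − (0.3329)·1.693876 − (0.2939/2.8760)·1.367193 = -0.425905
denominator = 1 − 1.693876 = -0.693876
p = -0.425905 / -0.693876 = 0.6138

p = 0.6138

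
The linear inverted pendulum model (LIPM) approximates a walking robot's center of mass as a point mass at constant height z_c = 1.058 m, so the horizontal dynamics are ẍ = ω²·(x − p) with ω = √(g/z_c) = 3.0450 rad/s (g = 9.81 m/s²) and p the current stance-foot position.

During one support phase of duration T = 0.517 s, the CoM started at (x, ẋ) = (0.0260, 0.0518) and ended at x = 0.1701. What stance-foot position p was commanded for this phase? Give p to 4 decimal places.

p = -0.0431

ωT = 3.0450·0.517 = 1.574265; cosh(ωT) = 2.517176, sinh(ωT) = 2.310016
x(T) = p + (x₀−p)·cosh(ωT) + (ẋ₀/ω)·sinh(ωT) ⇒ p·(1 − cosh) = x(T) − x₀·cosh − (ẋ₀/ω)·sinh
numerator   = 0.1701 − (0.0260)·2.517176 − (0.0518/3.0450)·2.310016 = 0.065357
denominator = 1 − 2.517176 = -1.517176
p = 0.065357 / -1.517176 = -0.0431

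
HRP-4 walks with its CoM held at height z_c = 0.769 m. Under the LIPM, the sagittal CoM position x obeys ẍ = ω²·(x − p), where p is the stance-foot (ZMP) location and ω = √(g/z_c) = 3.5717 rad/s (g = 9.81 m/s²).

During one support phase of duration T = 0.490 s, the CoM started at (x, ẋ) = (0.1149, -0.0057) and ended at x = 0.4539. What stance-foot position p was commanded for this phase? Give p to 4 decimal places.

ωT = 3.5717·0.490 = 1.750133; cosh(ωT) = 2.964559, sinh(ωT) = 2.790809
x(T) = p + (x₀−p)·cosh(ωT) + (ẋ₀/ω)·sinh(ωT) ⇒ p·(1 − cosh) = x(T) − x₀·cosh − (ẋ₀/ω)·sinh
numerator   = 0.4539 − (0.1149)·2.964559 − (-0.0057/3.5717)·2.790809 = 0.117726
denominator = 1 − 2.964559 = -1.964559
p = 0.117726 / -1.964559 = -0.0599

p = -0.0599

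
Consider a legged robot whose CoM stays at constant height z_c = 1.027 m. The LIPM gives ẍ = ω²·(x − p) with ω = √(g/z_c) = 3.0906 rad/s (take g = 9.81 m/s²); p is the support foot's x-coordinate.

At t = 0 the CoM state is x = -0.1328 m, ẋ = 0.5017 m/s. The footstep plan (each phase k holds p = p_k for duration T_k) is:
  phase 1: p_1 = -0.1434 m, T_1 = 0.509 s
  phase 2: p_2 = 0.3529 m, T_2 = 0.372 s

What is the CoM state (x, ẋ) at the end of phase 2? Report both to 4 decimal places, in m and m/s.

phase 1: p=-0.1434, T=0.509, ωT=1.573115, cosh=2.514522, sinh=2.307124; start (x,ẋ)=(-0.132800, 0.501700) → end (x,ẋ)=(0.257772, 1.337118)
phase 2: p=0.3529, T=0.372, ωT=1.149703, cosh=1.736993, sinh=1.420262; start (x,ẋ)=(0.257772, 1.337118) → end (x,ẋ)=(0.802125, 1.905002)

x = 0.8021, ẋ = 1.9050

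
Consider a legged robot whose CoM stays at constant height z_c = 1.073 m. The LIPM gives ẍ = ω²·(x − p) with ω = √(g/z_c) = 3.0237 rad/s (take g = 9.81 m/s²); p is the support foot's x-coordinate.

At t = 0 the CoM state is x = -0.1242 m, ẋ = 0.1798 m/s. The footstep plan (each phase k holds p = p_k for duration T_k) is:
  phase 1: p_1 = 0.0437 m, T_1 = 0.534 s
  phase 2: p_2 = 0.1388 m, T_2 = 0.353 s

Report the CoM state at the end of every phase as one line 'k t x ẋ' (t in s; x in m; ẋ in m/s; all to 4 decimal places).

1 0.5340 -0.2514 -0.7556
2 0.8870 -0.8160 -2.7410

phase 1: p=0.0437, T=0.534, ωT=1.614656, cosh=2.612558, sinh=2.413599; start (x,ẋ)=(-0.124200, 0.179800) → end (x,ẋ)=(-0.251427, -0.755596)
phase 2: p=0.1388, T=0.353, ωT=1.067366, cosh=1.625812, sinh=1.281899; start (x,ẋ)=(-0.251427, -0.755596) → end (x,ẋ)=(-0.815972, -2.741009)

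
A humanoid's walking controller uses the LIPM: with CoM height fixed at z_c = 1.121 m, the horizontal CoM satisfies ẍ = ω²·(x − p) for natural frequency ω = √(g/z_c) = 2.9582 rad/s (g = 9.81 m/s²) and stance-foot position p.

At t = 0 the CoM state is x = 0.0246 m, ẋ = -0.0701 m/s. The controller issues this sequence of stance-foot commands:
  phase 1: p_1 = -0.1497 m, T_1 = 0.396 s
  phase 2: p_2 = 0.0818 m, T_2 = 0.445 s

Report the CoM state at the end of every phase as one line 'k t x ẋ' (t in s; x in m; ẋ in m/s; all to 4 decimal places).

1 0.3960 0.1240 0.6280
2 0.8410 0.5335 1.4712

phase 1: p=-0.1497, T=0.396, ωT=1.171447, cosh=1.768288, sinh=1.458370; start (x,ẋ)=(0.024600, -0.070100) → end (x,ẋ)=(0.123954, 0.628000)
phase 2: p=0.0818, T=0.445, ωT=1.316399, cosh=1.999032, sinh=1.730933; start (x,ẋ)=(0.123954, 0.628000) → end (x,ẋ)=(0.533529, 1.471238)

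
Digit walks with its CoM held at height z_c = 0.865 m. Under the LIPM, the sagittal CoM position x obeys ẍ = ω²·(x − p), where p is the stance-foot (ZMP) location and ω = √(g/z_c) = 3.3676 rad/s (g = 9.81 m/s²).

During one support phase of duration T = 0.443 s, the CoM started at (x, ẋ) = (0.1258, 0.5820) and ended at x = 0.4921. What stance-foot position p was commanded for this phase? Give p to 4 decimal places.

ωT = 3.3676·0.443 = 1.491847; cosh(ωT) = 2.335127, sinh(ωT) = 2.110170
x(T) = p + (x₀−p)·cosh(ωT) + (ẋ₀/ω)·sinh(ωT) ⇒ p·(1 − cosh) = x(T) − x₀·cosh − (ẋ₀/ω)·sinh
numerator   = 0.4921 − (0.1258)·2.335127 − (0.5820/3.3676)·2.110170 = -0.166346
denominator = 1 − 2.335127 = -1.335127
p = -0.166346 / -1.335127 = 0.1246

p = 0.1246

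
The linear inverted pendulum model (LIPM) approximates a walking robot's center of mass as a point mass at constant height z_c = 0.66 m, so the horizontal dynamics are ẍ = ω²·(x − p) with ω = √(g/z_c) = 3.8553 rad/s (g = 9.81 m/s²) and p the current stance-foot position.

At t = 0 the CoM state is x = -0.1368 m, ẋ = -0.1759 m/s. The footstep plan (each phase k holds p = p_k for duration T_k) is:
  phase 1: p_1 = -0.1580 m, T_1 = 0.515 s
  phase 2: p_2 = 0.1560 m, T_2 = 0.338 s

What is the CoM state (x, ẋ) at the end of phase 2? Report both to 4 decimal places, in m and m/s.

phase 1: p=-0.1580, T=0.515, ωT=1.985480, cosh=3.709927, sinh=3.572612; start (x,ẋ)=(-0.136800, -0.175900) → end (x,ẋ)=(-0.242352, -0.360578)
phase 2: p=0.1560, T=0.338, ωT=1.303091, cosh=1.976174, sinh=1.704483; start (x,ẋ)=(-0.242352, -0.360578) → end (x,ẋ)=(-0.790629, -3.330252)

x = -0.7906, ẋ = -3.3303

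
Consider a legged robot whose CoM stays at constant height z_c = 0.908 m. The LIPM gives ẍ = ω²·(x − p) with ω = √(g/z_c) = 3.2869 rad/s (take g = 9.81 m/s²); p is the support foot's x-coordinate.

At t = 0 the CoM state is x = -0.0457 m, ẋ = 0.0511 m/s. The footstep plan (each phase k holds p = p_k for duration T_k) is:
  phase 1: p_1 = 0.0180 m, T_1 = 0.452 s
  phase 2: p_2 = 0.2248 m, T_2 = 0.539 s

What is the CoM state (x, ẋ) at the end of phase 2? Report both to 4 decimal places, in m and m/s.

phase 1: p=0.0180, T=0.452, ωT=1.485679, cosh=2.322156, sinh=2.095807; start (x,ẋ)=(-0.045700, 0.051100) → end (x,ẋ)=(-0.097339, -0.320149)
phase 2: p=0.2248, T=0.539, ωT=1.771639, cosh=3.025269, sinh=2.855215; start (x,ẋ)=(-0.097339, -0.320149) → end (x,ẋ)=(-1.027858, -3.991745)

x = -1.0279, ẋ = -3.9917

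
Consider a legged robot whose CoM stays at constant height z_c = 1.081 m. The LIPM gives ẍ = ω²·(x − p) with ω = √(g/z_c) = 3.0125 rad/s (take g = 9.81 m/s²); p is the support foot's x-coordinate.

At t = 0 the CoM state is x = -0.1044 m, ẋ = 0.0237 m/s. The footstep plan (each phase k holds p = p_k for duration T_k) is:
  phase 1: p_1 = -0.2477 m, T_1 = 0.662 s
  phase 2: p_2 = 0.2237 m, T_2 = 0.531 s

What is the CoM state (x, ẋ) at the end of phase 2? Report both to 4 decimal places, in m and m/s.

x = 1.7604, ẋ = 4.9049

phase 1: p=-0.2477, T=0.662, ωT=1.994275, cosh=3.741493, sinh=3.605381; start (x,ẋ)=(-0.104400, 0.023700) → end (x,ẋ)=(0.316820, 1.645085)
phase 2: p=0.2237, T=0.531, ωT=1.599638, cosh=2.576603, sinh=2.374634; start (x,ẋ)=(0.316820, 1.645085) → end (x,ẋ)=(1.760389, 4.904876)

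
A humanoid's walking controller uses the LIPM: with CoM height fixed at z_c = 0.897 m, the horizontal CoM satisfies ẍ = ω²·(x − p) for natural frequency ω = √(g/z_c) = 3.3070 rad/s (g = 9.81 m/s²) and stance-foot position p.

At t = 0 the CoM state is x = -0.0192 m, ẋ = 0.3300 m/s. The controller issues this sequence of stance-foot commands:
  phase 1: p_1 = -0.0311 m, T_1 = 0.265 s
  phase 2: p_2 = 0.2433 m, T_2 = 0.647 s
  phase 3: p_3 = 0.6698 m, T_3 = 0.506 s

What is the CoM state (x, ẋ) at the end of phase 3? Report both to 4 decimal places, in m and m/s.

phase 1: p=-0.0311, T=0.265, ωT=0.876355, cosh=1.409213, sinh=0.992915; start (x,ẋ)=(-0.019200, 0.330000) → end (x,ẋ)=(0.084751, 0.504115)
phase 2: p=0.2433, T=0.647, ωT=2.139629, cosh=4.306992, sinh=4.189293; start (x,ẋ)=(0.084751, 0.504115) → end (x,ẋ)=(0.199041, -0.025319)
phase 3: p=0.6698, T=0.506, ωT=1.673342, cosh=2.758785, sinh=2.571166; start (x,ẋ)=(0.199041, -0.025319) → end (x,ẋ)=(-0.648608, -4.072641)

x = -0.6486, ẋ = -4.0726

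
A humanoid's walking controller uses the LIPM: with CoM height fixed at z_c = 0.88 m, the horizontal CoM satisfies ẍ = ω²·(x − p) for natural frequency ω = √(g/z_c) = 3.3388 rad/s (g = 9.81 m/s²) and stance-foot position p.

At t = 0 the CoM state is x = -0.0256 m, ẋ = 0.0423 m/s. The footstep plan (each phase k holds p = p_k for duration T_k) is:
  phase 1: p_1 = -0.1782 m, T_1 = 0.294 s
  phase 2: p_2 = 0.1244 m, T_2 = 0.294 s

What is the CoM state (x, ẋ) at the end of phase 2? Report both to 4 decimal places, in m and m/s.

x = 0.2623, ẋ = 0.7734

phase 1: p=-0.1782, T=0.294, ωT=0.981607, cosh=1.521725, sinh=1.147017; start (x,ẋ)=(-0.025600, 0.042300) → end (x,ẋ)=(0.068547, 0.648775)
phase 2: p=0.1244, T=0.294, ωT=0.981607, cosh=1.521725, sinh=1.147017; start (x,ẋ)=(0.068547, 0.648775) → end (x,ẋ)=(0.262288, 0.773360)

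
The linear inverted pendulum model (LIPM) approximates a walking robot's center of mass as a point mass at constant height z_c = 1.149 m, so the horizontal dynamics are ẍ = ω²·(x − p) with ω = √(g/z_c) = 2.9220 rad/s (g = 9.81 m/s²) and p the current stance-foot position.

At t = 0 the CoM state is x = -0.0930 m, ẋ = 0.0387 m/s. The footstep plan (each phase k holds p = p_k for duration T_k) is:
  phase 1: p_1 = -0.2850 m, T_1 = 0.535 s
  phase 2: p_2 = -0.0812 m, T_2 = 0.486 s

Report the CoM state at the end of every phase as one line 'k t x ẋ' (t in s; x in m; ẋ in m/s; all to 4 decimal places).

1 0.5350 0.2237 1.3770
2 1.0210 1.5043 4.7503

phase 1: p=-0.2850, T=0.535, ωT=1.563270, cosh=2.491929, sinh=2.282479; start (x,ẋ)=(-0.093000, 0.038700) → end (x,ẋ)=(0.223680, 1.376963)
phase 2: p=-0.0812, T=0.486, ωT=1.420092, cosh=2.189596, sinh=1.947905; start (x,ẋ)=(0.223680, 1.376963) → end (x,ẋ)=(1.504295, 4.750305)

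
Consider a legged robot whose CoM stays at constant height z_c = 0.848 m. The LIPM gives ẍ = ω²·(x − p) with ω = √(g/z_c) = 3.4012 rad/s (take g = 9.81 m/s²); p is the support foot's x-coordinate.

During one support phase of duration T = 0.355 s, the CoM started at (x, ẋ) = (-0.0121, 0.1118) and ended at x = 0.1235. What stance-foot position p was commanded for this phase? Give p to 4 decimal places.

ωT = 3.4012·0.355 = 1.207426; cosh(ωT) = 1.821915, sinh(ωT) = 1.522949
x(T) = p + (x₀−p)·cosh(ωT) + (ẋ₀/ω)·sinh(ωT) ⇒ p·(1 − cosh) = x(T) − x₀·cosh − (ẋ₀/ω)·sinh
numerator   = 0.1235 − (-0.0121)·1.821915 − (0.1118/3.4012)·1.522949 = 0.095485
denominator = 1 − 1.821915 = -0.821915
p = 0.095485 / -0.821915 = -0.1162

p = -0.1162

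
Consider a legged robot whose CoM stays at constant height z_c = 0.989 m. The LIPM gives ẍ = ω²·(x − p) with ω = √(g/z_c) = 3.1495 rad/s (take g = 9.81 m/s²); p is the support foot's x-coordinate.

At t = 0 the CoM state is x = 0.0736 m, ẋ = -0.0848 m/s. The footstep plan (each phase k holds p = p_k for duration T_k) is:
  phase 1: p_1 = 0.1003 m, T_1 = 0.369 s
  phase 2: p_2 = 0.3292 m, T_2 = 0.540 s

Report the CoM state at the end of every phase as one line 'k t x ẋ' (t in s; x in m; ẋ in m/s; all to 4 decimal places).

phase 1: p=0.1003, T=0.369, ωT=1.162165, cosh=1.754828, sinh=1.442020; start (x,ẋ)=(0.073600, -0.084800) → end (x,ẋ)=(0.014620, -0.270071)
phase 2: p=0.3292, T=0.540, ωT=1.700730, cosh=2.830248, sinh=2.647697; start (x,ẋ)=(0.014620, -0.270071) → end (x,ẋ)=(-0.788181, -3.387628)

1 0.3690 0.0146 -0.2701
2 0.9090 -0.7882 -3.3876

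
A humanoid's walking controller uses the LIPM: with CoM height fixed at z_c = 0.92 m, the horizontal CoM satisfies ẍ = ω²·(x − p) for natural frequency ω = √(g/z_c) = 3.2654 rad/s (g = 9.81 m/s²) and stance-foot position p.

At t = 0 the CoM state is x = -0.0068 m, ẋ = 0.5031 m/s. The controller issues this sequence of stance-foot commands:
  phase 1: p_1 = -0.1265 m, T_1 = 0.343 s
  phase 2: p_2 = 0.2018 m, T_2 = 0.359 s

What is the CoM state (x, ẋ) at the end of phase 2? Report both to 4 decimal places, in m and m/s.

phase 1: p=-0.1265, T=0.343, ωT=1.120032, cosh=1.695611, sinh=1.369342; start (x,ẋ)=(-0.006800, 0.503100) → end (x,ẋ)=(0.287439, 1.388294)
phase 2: p=0.2018, T=0.359, ωT=1.172279, cosh=1.769502, sinh=1.459841; start (x,ẋ)=(0.287439, 1.388294) → end (x,ẋ)=(0.973994, 2.864827)

x = 0.9740, ẋ = 2.8648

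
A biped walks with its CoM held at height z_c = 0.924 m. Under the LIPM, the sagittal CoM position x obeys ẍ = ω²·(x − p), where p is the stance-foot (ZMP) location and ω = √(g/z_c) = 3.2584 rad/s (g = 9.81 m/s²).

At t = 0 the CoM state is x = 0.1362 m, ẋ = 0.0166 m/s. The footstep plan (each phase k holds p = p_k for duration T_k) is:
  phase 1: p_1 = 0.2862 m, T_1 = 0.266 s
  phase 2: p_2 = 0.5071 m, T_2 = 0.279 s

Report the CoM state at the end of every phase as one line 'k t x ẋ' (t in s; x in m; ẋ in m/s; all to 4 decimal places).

1 0.2660 0.0812 -0.4555
2 0.5450 -0.2525 -2.0996

phase 1: p=0.2862, T=0.266, ωT=0.866734, cosh=1.399725, sinh=0.979403; start (x,ẋ)=(0.136200, 0.016600) → end (x,ẋ)=(0.081231, -0.455458)
phase 2: p=0.5071, T=0.279, ωT=0.909094, cosh=1.442481, sinh=1.039591; start (x,ẋ)=(0.081231, -0.455458) → end (x,ẋ)=(-0.252522, -2.099580)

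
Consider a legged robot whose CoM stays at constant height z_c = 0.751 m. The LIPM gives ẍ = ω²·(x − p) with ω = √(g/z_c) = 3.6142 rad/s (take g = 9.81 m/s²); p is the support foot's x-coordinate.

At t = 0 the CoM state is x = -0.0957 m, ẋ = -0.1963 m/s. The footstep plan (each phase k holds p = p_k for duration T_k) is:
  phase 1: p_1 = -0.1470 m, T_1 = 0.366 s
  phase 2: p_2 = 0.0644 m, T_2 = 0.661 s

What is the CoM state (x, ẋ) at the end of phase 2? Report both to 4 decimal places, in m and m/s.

phase 1: p=-0.1470, T=0.366, ωT=1.322797, cosh=2.010148, sinh=1.743759; start (x,ẋ)=(-0.095700, -0.196300) → end (x,ẋ)=(-0.138589, -0.071284)
phase 2: p=0.0644, T=0.661, ωT=2.388986, cosh=5.497079, sinh=5.405356; start (x,ẋ)=(-0.138589, -0.071284) → end (x,ẋ)=(-1.158059, -4.357460)

x = -1.1581, ẋ = -4.3575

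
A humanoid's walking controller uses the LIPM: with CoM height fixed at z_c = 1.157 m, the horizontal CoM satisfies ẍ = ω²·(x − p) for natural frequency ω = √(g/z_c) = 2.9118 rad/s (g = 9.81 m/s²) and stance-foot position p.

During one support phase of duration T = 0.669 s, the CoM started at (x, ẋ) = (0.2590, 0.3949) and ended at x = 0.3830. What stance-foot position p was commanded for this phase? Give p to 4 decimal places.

p = 0.3916

ωT = 2.9118·0.669 = 1.947994; cosh(ωT) = 3.578582, sinh(ωT) = 3.436022
x(T) = p + (x₀−p)·cosh(ωT) + (ẋ₀/ω)·sinh(ωT) ⇒ p·(1 − cosh) = x(T) − x₀·cosh − (ẋ₀/ω)·sinh
numerator   = 0.3830 − (0.2590)·3.578582 − (0.3949/2.9118)·3.436022 = -1.009848
denominator = 1 − 3.578582 = -2.578582
p = -1.009848 / -2.578582 = 0.3916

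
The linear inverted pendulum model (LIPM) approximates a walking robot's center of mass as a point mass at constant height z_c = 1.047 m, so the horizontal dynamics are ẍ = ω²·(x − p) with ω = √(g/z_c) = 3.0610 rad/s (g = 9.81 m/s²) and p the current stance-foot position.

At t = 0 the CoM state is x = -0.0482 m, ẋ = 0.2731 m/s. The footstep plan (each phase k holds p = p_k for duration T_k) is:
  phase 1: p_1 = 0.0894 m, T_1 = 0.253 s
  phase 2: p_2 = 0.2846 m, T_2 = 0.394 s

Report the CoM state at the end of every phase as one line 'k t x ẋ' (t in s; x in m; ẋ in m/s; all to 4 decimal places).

phase 1: p=0.0894, T=0.253, ωT=0.774433, cosh=1.315163, sinh=0.854198; start (x,ẋ)=(-0.048200, 0.273100) → end (x,ẋ)=(-0.015356, -0.000612)
phase 2: p=0.2846, T=0.394, ωT=1.206034, cosh=1.819797, sinh=1.520414; start (x,ẋ)=(-0.015356, -0.000612) → end (x,ẋ)=(-0.261562, -1.397103)

1 0.2530 -0.0154 -0.0006
2 0.6470 -0.2616 -1.3971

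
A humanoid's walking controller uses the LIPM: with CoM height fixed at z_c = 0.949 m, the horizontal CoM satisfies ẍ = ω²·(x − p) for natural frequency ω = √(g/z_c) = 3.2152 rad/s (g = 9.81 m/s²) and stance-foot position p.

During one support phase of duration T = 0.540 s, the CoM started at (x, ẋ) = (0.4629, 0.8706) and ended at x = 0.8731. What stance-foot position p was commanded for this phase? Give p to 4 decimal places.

p = 0.6365

ωT = 3.2152·0.540 = 1.736208; cosh(ωT) = 2.925984, sinh(ωT) = 2.749796
x(T) = p + (x₀−p)·cosh(ωT) + (ẋ₀/ω)·sinh(ωT) ⇒ p·(1 − cosh) = x(T) − x₀·cosh − (ẋ₀/ω)·sinh
numerator   = 0.8731 − (0.4629)·2.925984 − (0.8706/3.2152)·2.749796 = -1.225918
denominator = 1 − 2.925984 = -1.925984
p = -1.225918 / -1.925984 = 0.6365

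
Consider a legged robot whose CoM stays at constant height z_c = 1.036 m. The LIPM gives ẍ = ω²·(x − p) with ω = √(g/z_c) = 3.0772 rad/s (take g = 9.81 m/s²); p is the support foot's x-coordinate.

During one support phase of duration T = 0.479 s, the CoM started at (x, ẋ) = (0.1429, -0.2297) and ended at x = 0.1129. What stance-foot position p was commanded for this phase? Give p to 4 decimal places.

ωT = 3.0772·0.479 = 1.473979; cosh(ωT) = 2.297793, sinh(ωT) = 2.068781
x(T) = p + (x₀−p)·cosh(ωT) + (ẋ₀/ω)·sinh(ωT) ⇒ p·(1 − cosh) = x(T) − x₀·cosh − (ẋ₀/ω)·sinh
numerator   = 0.1129 − (0.1429)·2.297793 − (-0.2297/3.0772)·2.068781 = -0.061029
denominator = 1 − 2.297793 = -1.297793
p = -0.061029 / -1.297793 = 0.0470

p = 0.0470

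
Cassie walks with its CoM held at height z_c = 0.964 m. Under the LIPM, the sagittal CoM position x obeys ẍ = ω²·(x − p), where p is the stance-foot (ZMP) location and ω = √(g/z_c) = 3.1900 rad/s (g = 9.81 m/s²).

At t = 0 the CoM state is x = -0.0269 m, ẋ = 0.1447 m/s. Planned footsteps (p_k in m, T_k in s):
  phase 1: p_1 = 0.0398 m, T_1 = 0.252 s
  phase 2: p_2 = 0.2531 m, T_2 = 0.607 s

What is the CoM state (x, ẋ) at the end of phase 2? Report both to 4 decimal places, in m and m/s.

x = -0.6706, ẋ = -2.8254

phase 1: p=0.0398, T=0.252, ωT=0.803880, cosh=1.340891, sinh=0.893302; start (x,ẋ)=(-0.026900, 0.144700) → end (x,ẋ)=(-0.009117, 0.003956)
phase 2: p=0.2531, T=0.607, ωT=1.936330, cosh=3.538746, sinh=3.394513; start (x,ẋ)=(-0.009117, 0.003956) → end (x,ẋ)=(-0.670609, -2.825413)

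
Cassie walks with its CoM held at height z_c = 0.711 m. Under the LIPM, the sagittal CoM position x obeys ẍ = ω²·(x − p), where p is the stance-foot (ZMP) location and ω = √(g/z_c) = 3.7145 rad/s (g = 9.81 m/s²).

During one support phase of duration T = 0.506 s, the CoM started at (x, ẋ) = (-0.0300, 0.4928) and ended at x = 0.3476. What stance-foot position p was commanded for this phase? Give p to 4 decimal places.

ωT = 3.7145·0.506 = 1.879537; cosh(ωT) = 3.351566, sinh(ωT) = 3.198905
x(T) = p + (x₀−p)·cosh(ωT) + (ẋ₀/ω)·sinh(ωT) ⇒ p·(1 − cosh) = x(T) − x₀·cosh − (ẋ₀/ω)·sinh
numerator   = 0.3476 − (-0.0300)·3.351566 − (0.4928/3.7145)·3.198905 = 0.023751
denominator = 1 − 3.351566 = -2.351566
p = 0.023751 / -2.351566 = -0.0101

p = -0.0101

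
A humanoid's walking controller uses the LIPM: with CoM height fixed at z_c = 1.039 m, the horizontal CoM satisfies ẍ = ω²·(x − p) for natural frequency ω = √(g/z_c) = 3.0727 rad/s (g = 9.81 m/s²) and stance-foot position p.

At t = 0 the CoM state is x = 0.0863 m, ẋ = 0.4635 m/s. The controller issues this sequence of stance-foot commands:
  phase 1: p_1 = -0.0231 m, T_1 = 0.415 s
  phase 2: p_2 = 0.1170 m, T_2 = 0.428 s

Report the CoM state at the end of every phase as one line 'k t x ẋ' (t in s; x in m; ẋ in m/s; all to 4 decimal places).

1 0.4150 0.4369 1.4489
2 0.8430 1.5707 4.5919

phase 1: p=-0.0231, T=0.415, ωT=1.275170, cosh=1.929347, sinh=1.649964; start (x,ẋ)=(0.086300, 0.463500) → end (x,ẋ)=(0.436859, 1.448894)
phase 2: p=0.1170, T=0.428, ωT=1.315116, cosh=1.996812, sinh=1.728369; start (x,ẋ)=(0.436859, 1.448894) → end (x,ẋ)=(1.570689, 4.591861)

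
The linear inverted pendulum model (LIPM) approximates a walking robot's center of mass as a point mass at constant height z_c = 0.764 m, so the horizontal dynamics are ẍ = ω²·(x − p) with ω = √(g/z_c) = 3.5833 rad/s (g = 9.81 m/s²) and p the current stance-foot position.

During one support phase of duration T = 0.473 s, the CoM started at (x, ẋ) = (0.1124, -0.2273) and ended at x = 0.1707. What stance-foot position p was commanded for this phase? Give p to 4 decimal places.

p = -0.0117

ωT = 3.5833·0.473 = 1.694901; cosh(ωT) = 2.814862, sinh(ωT) = 2.631244
x(T) = p + (x₀−p)·cosh(ωT) + (ẋ₀/ω)·sinh(ωT) ⇒ p·(1 − cosh) = x(T) − x₀·cosh − (ẋ₀/ω)·sinh
numerator   = 0.1707 − (0.1124)·2.814862 − (-0.2273/3.5833)·2.631244 = 0.021218
denominator = 1 − 2.814862 = -1.814862
p = 0.021218 / -1.814862 = -0.0117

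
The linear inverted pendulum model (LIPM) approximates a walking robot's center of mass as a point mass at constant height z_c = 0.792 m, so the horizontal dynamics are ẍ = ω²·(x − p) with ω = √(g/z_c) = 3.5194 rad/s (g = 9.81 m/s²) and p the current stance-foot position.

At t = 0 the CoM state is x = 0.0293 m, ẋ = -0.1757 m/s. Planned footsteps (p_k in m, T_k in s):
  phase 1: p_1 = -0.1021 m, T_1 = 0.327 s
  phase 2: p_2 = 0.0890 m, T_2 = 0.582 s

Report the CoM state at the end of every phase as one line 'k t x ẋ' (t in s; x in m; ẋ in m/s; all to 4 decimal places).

phase 1: p=-0.1021, T=0.327, ωT=1.150844, cosh=1.738614, sinh=1.422245; start (x,ẋ)=(0.029300, -0.175700) → end (x,ẋ)=(0.055351, 0.352241)
phase 2: p=0.0890, T=0.582, ωT=2.048291, cosh=3.941795, sinh=3.812840; start (x,ẋ)=(0.055351, 0.352241) → end (x,ẋ)=(0.337972, 0.936928)

1 0.3270 0.0554 0.3522
2 0.9090 0.3380 0.9369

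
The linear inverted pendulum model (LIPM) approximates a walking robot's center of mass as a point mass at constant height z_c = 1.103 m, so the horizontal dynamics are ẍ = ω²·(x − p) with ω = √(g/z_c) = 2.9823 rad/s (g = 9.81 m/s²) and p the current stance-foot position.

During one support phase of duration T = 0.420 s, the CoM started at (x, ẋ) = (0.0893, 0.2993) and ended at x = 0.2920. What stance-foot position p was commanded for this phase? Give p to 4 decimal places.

ωT = 2.9823·0.420 = 1.252566; cosh(ωT) = 1.892541, sinh(ωT) = 1.606770
x(T) = p + (x₀−p)·cosh(ωT) + (ẋ₀/ω)·sinh(ωT) ⇒ p·(1 − cosh) = x(T) − x₀·cosh − (ẋ₀/ω)·sinh
numerator   = 0.2920 − (0.0893)·1.892541 − (0.2993/2.9823)·1.606770 = -0.038257
denominator = 1 − 1.892541 = -0.892541
p = -0.038257 / -0.892541 = 0.0429

p = 0.0429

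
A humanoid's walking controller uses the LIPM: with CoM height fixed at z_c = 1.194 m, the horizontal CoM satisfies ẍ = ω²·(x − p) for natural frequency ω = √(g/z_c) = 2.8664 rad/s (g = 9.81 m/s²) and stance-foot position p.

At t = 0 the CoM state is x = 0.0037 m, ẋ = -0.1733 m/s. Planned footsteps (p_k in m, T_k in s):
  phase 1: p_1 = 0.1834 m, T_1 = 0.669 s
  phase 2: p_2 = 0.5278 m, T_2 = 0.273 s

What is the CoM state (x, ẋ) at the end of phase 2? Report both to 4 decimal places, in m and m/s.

x = -1.7186, ẋ = -5.9646

phase 1: p=0.1834, T=0.669, ωT=1.917622, cosh=3.475855, sinh=3.328899; start (x,ẋ)=(0.003700, -0.173300) → end (x,ẋ)=(-0.642474, -2.317055)
phase 2: p=0.5278, T=0.273, ωT=0.782527, cosh=1.322121, sinh=0.864872; start (x,ẋ)=(-0.642474, -2.317055) → end (x,ẋ)=(-1.718562, -5.964614)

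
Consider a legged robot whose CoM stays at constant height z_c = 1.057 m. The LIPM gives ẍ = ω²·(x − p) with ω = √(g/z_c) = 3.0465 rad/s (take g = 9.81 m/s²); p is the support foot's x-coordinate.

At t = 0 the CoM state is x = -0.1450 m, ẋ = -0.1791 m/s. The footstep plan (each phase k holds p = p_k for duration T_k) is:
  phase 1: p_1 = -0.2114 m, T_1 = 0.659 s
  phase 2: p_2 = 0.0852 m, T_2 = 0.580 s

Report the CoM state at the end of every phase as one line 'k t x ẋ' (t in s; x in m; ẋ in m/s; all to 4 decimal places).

phase 1: p=-0.2114, T=0.659, ωT=2.007643, cosh=3.790028, sinh=3.655723; start (x,ẋ)=(-0.145000, -0.179100) → end (x,ẋ)=(-0.174658, 0.060713)
phase 2: p=0.0852, T=0.580, ωT=1.766970, cosh=3.011971, sinh=2.841121; start (x,ẋ)=(-0.174658, 0.060713) → end (x,ẋ)=(-0.640863, -2.066324)

1 0.6590 -0.1747 0.0607
2 1.2390 -0.6409 -2.0663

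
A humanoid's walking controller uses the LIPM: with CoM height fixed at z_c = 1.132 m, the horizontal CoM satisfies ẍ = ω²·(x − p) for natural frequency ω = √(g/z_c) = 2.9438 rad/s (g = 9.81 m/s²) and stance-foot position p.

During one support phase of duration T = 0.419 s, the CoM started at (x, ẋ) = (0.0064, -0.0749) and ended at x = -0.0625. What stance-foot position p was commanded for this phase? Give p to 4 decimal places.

ωT = 2.9438·0.419 = 1.233452; cosh(ωT) = 1.862173, sinh(ωT) = 1.570888
x(T) = p + (x₀−p)·cosh(ωT) + (ẋ₀/ω)·sinh(ωT) ⇒ p·(1 − cosh) = x(T) − x₀·cosh − (ẋ₀/ω)·sinh
numerator   = -0.0625 − (0.0064)·1.862173 − (-0.0749/2.9438)·1.570888 = -0.034449
denominator = 1 − 1.862173 = -0.862173
p = -0.034449 / -0.862173 = 0.0400

p = 0.0400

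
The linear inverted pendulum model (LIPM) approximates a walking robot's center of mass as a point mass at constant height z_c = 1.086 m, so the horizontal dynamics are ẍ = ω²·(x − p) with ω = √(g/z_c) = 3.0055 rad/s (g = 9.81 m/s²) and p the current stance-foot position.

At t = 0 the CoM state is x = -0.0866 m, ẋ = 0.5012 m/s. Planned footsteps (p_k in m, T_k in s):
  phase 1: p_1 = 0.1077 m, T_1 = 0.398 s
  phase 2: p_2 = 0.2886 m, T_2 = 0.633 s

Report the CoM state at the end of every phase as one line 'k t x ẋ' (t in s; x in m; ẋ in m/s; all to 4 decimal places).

phase 1: p=0.1077, T=0.398, ωT=1.196189, cosh=1.804916, sinh=1.502572; start (x,ẋ)=(-0.086600, 0.501200) → end (x,ẋ)=(0.007575, 0.027169)
phase 2: p=0.2886, T=0.633, ωT=1.902482, cosh=3.425852, sinh=3.276654; start (x,ẋ)=(0.007575, 0.027169) → end (x,ẋ)=(-0.644529, -2.674451)

1 0.3980 0.0076 0.0272
2 1.0310 -0.6445 -2.6745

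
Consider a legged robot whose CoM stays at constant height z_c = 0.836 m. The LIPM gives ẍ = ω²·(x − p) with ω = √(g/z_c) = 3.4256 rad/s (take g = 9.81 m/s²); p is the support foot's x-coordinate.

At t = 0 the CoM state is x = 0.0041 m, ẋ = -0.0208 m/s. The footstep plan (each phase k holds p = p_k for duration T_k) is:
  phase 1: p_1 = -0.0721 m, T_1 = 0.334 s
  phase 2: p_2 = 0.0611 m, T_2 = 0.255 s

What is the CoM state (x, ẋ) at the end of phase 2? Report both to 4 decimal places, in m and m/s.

phase 1: p=-0.0721, T=0.334, ωT=1.144150, cosh=1.729134, sinh=1.410639; start (x,ẋ)=(0.004100, -0.020800) → end (x,ẋ)=(0.051095, 0.332254)
phase 2: p=0.0611, T=0.255, ωT=0.873528, cosh=1.406411, sinh=0.988935; start (x,ẋ)=(0.051095, 0.332254) → end (x,ẋ)=(0.142947, 0.433391)

x = 0.1429, ẋ = 0.4334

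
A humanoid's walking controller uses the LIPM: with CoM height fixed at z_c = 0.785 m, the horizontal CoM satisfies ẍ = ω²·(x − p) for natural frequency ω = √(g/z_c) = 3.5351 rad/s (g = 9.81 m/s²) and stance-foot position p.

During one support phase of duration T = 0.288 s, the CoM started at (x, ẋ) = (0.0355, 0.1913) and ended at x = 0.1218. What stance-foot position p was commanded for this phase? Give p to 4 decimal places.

ωT = 3.5351·0.288 = 1.018109; cosh(ωT) = 1.564616, sinh(ωT) = 1.203339
x(T) = p + (x₀−p)·cosh(ωT) + (ẋ₀/ω)·sinh(ωT) ⇒ p·(1 − cosh) = x(T) − x₀·cosh − (ẋ₀/ω)·sinh
numerator   = 0.1218 − (0.0355)·1.564616 − (0.1913/3.5351)·1.203339 = 0.001138
denominator = 1 − 1.564616 = -0.564616
p = 0.001138 / -0.564616 = -0.0020

p = -0.0020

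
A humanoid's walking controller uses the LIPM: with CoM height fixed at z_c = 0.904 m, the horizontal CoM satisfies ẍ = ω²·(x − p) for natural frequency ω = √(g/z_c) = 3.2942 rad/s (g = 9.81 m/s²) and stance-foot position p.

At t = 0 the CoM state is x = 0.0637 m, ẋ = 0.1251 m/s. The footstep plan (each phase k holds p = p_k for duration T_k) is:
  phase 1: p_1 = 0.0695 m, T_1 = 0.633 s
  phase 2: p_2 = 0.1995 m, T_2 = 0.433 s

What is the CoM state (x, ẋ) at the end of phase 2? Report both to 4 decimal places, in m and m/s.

x = 0.4516, ẋ = 0.9376

phase 1: p=0.0695, T=0.633, ωT=2.085229, cosh=4.085355, sinh=3.961076; start (x,ẋ)=(0.063700, 0.125100) → end (x,ẋ)=(0.196230, 0.435396)
phase 2: p=0.1995, T=0.433, ωT=1.426389, cosh=2.201905, sinh=1.961730; start (x,ẋ)=(0.196230, 0.435396) → end (x,ẋ)=(0.451583, 0.937570)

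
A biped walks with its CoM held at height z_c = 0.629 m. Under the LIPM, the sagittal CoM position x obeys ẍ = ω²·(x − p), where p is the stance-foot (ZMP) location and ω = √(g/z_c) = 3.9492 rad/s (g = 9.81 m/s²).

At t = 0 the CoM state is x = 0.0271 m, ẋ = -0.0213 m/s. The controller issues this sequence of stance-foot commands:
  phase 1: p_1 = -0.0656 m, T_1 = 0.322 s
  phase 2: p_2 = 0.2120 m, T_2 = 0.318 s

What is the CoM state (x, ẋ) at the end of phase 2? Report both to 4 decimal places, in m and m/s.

phase 1: p=-0.0656, T=0.322, ωT=1.271642, cosh=1.923538, sinh=1.643167; start (x,ẋ)=(0.027100, -0.021300) → end (x,ẋ)=(0.103850, 0.560577)
phase 2: p=0.2120, T=0.318, ωT=1.255846, cosh=1.897820, sinh=1.612985; start (x,ẋ)=(0.103850, 0.560577) → end (x,ẋ)=(0.235708, 0.374956)

x = 0.2357, ẋ = 0.3750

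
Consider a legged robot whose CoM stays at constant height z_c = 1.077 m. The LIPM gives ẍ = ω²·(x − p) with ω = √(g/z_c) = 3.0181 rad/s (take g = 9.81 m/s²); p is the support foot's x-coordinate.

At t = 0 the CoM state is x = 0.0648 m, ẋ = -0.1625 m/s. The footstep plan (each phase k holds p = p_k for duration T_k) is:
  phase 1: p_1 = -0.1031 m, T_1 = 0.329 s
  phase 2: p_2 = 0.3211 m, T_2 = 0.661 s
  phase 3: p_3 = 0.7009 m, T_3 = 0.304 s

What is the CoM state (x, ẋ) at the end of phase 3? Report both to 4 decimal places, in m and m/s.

x = -0.9300, ẋ = -4.4081

phase 1: p=-0.1031, T=0.329, ωT=0.992955, cosh=1.534839, sinh=1.164359; start (x,ẋ)=(0.064800, -0.162500) → end (x,ẋ)=(0.091908, 0.340615)
phase 2: p=0.3211, T=0.661, ωT=1.994964, cosh=3.743979, sinh=3.607960; start (x,ẋ)=(0.091908, 0.340615) → end (x,ẋ)=(-0.129804, -1.220456)
phase 3: p=0.7009, T=0.304, ωT=0.917502, cosh=1.451273, sinh=1.051758; start (x,ẋ)=(-0.129804, -1.220456) → end (x,ẋ)=(-0.929987, -4.408127)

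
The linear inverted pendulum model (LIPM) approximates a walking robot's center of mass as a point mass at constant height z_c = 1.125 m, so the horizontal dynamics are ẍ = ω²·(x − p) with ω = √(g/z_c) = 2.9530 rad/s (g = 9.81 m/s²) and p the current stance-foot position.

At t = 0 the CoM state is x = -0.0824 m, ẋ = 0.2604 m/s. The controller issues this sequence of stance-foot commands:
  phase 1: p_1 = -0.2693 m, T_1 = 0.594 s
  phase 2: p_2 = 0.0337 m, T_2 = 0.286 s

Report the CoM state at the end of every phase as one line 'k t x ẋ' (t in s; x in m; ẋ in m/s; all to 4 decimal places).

phase 1: p=-0.2693, T=0.594, ωT=1.754082, cosh=2.975604, sinh=2.802537; start (x,ẋ)=(-0.082400, 0.260400) → end (x,ẋ)=(0.533972, 2.321612)
phase 2: p=0.0337, T=0.286, ωT=0.844558, cosh=1.378348, sinh=0.948601; start (x,ẋ)=(0.533972, 2.321612) → end (x,ẋ)=(1.469028, 4.601361)

1 0.5940 0.5340 2.3216
2 0.8800 1.4690 4.6014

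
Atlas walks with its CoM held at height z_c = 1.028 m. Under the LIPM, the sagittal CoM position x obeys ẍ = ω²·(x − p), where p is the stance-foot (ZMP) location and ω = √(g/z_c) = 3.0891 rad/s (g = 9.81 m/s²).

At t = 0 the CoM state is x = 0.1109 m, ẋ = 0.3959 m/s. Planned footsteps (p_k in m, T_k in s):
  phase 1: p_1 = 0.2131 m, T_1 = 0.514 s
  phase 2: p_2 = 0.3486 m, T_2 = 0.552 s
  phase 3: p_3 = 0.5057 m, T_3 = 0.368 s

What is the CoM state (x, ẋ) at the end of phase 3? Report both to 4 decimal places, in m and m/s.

phase 1: p=0.2131, T=0.514, ωT=1.587797, cosh=2.548668, sinh=2.344292; start (x,ẋ)=(0.110900, 0.395900) → end (x,ẋ)=(0.253071, 0.268910)
phase 2: p=0.3486, T=0.552, ωT=1.705183, cosh=2.842066, sinh=2.660327; start (x,ẋ)=(0.253071, 0.268910) → end (x,ẋ)=(0.308686, -0.020795)
phase 3: p=0.5057, T=0.368, ωT=1.136789, cosh=1.718796, sinh=1.397948; start (x,ẋ)=(0.308686, -0.020795) → end (x,ẋ)=(0.157663, -0.886526)

x = 0.1577, ẋ = -0.8865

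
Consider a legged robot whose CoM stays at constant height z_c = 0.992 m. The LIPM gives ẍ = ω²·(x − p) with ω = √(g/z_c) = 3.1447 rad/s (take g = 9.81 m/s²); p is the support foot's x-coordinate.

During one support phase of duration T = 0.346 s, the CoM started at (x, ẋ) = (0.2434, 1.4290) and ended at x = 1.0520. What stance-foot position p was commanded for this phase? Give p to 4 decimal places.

p = -0.0794

ωT = 3.1447·0.346 = 1.088066; cosh(ωT) = 1.652698, sinh(ωT) = 1.315830
x(T) = p + (x₀−p)·cosh(ωT) + (ẋ₀/ω)·sinh(ωT) ⇒ p·(1 − cosh) = x(T) − x₀·cosh − (ẋ₀/ω)·sinh
numerator   = 1.0520 − (0.2434)·1.652698 − (1.4290/3.1447)·1.315830 = 0.051800
denominator = 1 − 1.652698 = -0.652698
p = 0.051800 / -0.652698 = -0.0794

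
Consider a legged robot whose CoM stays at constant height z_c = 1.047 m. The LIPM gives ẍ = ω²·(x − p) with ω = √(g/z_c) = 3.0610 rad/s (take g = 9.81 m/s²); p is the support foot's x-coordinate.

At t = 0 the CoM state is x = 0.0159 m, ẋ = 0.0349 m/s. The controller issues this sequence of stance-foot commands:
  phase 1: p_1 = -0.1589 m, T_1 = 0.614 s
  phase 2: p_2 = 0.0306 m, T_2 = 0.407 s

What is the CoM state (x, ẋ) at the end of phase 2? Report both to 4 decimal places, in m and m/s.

x = 1.7972, ẋ = 5.5523

phase 1: p=-0.1589, T=0.614, ωT=1.879454, cosh=3.351301, sinh=3.198627; start (x,ẋ)=(0.015900, 0.034900) → end (x,ẋ)=(0.463376, 1.828427)
phase 2: p=0.0306, T=0.407, ωT=1.245827, cosh=1.881755, sinh=1.594053; start (x,ẋ)=(0.463376, 1.828427) → end (x,ẋ)=(1.797155, 5.552340)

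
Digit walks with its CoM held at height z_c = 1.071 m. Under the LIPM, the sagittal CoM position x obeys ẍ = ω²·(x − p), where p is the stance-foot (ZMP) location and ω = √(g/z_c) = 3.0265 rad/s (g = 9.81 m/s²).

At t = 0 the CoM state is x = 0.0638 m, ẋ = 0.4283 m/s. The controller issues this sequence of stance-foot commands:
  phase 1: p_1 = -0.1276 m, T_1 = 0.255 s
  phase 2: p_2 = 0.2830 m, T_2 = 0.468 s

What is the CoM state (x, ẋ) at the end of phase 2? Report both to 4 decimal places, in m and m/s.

x = 0.8743, ẋ = 2.0741

phase 1: p=-0.1276, T=0.255, ωT=0.771757, cosh=1.312883, sinh=0.850683; start (x,ẋ)=(0.063800, 0.428300) → end (x,ẋ)=(0.244071, 1.055084)
phase 2: p=0.2830, T=0.468, ωT=1.416402, cosh=2.182424, sinh=1.939838; start (x,ẋ)=(0.244071, 1.055084) → end (x,ẋ)=(0.874299, 2.074095)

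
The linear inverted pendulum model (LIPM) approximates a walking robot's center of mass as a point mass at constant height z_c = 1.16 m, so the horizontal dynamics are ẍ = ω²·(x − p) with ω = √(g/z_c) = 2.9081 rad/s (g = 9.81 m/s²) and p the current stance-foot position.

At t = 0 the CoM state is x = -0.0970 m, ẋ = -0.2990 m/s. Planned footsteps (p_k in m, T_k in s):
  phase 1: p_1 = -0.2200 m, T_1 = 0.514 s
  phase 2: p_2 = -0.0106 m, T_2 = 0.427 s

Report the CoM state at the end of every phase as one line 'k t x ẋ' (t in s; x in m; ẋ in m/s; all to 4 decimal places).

1 0.5140 -0.1497 0.0572
2 0.9410 -0.2402 -0.5344

phase 1: p=-0.2200, T=0.514, ωT=1.494763, cosh=2.341292, sinh=2.116990; start (x,ẋ)=(-0.097000, -0.299000) → end (x,ẋ)=(-0.149682, 0.057193)
phase 2: p=-0.0106, T=0.427, ωT=1.241759, cosh=1.875286, sinh=1.586410; start (x,ẋ)=(-0.149682, 0.057193) → end (x,ẋ)=(-0.240219, -0.534393)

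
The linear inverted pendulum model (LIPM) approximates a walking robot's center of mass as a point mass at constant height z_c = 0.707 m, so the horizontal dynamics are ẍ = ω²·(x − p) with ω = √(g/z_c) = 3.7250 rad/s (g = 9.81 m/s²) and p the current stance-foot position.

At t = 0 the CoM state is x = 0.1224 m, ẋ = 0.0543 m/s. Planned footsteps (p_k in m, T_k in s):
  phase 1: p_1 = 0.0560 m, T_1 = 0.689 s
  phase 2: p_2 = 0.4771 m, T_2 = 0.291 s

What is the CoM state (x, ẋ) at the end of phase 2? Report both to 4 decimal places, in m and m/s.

phase 1: p=0.0560, T=0.689, ωT=2.566525, cosh=6.548651, sinh=6.471849; start (x,ẋ)=(0.122400, 0.054300) → end (x,ẋ)=(0.585172, 1.956339)
phase 2: p=0.4771, T=0.291, ωT=1.083975, cosh=1.647328, sinh=1.309080; start (x,ẋ)=(0.585172, 1.956339) → end (x,ẋ)=(1.342647, 3.749724)

x = 1.3426, ẋ = 3.7497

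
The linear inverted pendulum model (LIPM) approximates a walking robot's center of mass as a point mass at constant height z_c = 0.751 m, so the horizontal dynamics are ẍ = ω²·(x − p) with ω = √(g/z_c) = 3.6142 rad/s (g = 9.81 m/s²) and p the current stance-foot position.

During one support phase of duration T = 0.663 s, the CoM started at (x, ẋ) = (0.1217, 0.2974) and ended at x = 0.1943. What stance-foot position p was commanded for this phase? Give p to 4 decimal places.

ωT = 3.6142·0.663 = 2.396215; cosh(ωT) = 5.536295, sinh(ωT) = 5.445233
x(T) = p + (x₀−p)·cosh(ωT) + (ẋ₀/ω)·sinh(ωT) ⇒ p·(1 − cosh) = x(T) − x₀·cosh − (ẋ₀/ω)·sinh
numerator   = 0.1943 − (0.1217)·5.536295 − (0.2974/3.6142)·5.445233 = -0.927536
denominator = 1 − 5.536295 = -4.536295
p = -0.927536 / -4.536295 = 0.2045

p = 0.2045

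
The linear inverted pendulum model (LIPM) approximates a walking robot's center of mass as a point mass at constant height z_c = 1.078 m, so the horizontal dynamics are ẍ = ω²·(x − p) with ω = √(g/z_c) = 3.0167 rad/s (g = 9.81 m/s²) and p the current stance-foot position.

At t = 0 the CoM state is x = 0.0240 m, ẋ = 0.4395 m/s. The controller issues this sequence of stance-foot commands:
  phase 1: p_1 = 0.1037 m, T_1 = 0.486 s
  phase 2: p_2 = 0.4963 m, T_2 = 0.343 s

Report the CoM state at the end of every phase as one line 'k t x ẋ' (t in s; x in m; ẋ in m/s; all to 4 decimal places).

phase 1: p=0.1037, T=0.486, ωT=1.466116, cosh=2.281598, sinh=2.050778; start (x,ẋ)=(0.024000, 0.439500) → end (x,ẋ)=(0.220632, 0.509692)
phase 2: p=0.4963, T=0.343, ωT=1.034728, cosh=1.584832, sinh=1.229509; start (x,ẋ)=(0.220632, 0.509692) → end (x,ẋ)=(0.267147, -0.214692)

1 0.4860 0.2206 0.5097
2 0.8290 0.2671 -0.2147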